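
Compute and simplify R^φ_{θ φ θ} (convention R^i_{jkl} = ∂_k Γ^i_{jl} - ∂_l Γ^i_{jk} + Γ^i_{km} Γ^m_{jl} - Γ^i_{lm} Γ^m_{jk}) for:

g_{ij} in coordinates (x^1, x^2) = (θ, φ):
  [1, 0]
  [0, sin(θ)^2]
Non-zero Christoffel symbols (Γ^k_{ij} = Γ^k_{ji}):
Γ^θ_{φ φ} = -sin(2*θ)/2
Γ^φ_{θ φ} = 1/tan(θ)
R^φ_{θ φ θ} = ∂_φ Γ^φ_{θ θ} - ∂_θ Γ^φ_{θ φ} + Γ^φ_{φ m} Γ^m_{θ θ} - Γ^φ_{θ m} Γ^m_{θ φ}
  = (0) - (-1/sin(θ)^2) + (0) - (1/tan(θ)^2) = 1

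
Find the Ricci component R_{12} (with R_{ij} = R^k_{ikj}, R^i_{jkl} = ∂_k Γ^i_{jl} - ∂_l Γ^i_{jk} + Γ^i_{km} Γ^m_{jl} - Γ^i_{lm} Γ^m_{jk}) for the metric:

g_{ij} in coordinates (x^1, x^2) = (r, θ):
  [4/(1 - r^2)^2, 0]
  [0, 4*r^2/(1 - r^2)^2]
Non-zero Christoffel symbols (Γ^k_{ij} = Γ^k_{ji}):
Γ^r_{r r} = 2*r/(1 - r^2)
Γ^r_{θ θ} = (r^3 + r)/(r^2 - 1)
Γ^θ_{r θ} = (-r^2 - 1)/(r^3 - r)
R^r_{r r θ} = 0 (a repeated index in an antisymmetric pair)
R^θ_{r θ θ} = 0 (a repeated index in an antisymmetric pair)
R_{rθ} = R^r_{r r θ} + R^θ_{r θ θ} = (0) + (0) = 0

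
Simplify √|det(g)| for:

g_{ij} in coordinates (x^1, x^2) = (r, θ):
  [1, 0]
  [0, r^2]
det(g) = r^2
√|det(g)| = r
Volume element: dV = r dr dθ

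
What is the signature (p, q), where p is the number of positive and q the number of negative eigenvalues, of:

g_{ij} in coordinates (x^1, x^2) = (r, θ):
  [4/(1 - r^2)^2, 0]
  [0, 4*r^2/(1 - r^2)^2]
The metric is diagonal, so its eigenvalues are the diagonal entries: 4/(1 - r^2)^2, 4*r^2/(1 - r^2)^2 (at a generic point, where coordinate-dependent entries are positive).
2 positive, 0 negative.
(2, 0) - Riemannian (positive definite)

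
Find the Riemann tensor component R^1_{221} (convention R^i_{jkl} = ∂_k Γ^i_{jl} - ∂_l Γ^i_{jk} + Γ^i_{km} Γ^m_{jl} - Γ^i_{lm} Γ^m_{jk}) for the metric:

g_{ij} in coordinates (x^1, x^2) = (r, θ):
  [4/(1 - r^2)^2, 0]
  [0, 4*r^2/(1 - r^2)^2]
Non-zero Christoffel symbols (Γ^k_{ij} = Γ^k_{ji}):
Γ^r_{r r} = 2*r/(1 - r^2)
Γ^r_{θ θ} = (r^3 + r)/(r^2 - 1)
Γ^θ_{r θ} = (-r^2 - 1)/(r^3 - r)
R^r_{θ θ r} = ∂_θ Γ^r_{θ r} - ∂_r Γ^r_{θ θ} + Γ^r_{θ m} Γ^m_{θ r} - Γ^r_{r m} Γ^m_{θ θ}
  = (0) - ((r^4 - 4*r^2 - 1)/(r^2 - 1)^2) + (-(r^2 + 1)^2/(r^2 - 1)^2) - (-2*r^2*(r^2 + 1)/(r^2 - 1)^2) = 4*r^2/(r^2 - 1)^2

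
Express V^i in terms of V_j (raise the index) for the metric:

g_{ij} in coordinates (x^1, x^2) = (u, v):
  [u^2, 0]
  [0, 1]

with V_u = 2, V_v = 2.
Inverse metric (diagonal): g^{uu} = 1/u^2, g^{vv} = 1
V^i = g^{ij} V_j:
V^u = (1/u^2)(2) + (0)(2) = 2/u^2
V^v = (0)(2) + (1)(2) = 2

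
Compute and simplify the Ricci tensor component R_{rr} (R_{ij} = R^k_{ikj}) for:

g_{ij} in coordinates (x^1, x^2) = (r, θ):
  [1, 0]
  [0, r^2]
Non-zero Christoffel symbols (Γ^k_{ij} = Γ^k_{ji}):
Γ^r_{θ θ} = -r
Γ^θ_{r θ} = 1/r
R^r_{r r r} = 0 (a repeated index in an antisymmetric pair)
R^θ_{r θ r} = ∂_θ Γ^θ_{r r} - ∂_r Γ^θ_{r θ} + Γ^θ_{θ m} Γ^m_{r r} - Γ^θ_{r m} Γ^m_{r θ}
  = (0) - (-1/r^2) + (0) - (1/r^2) = 0
R_{rr} = R^r_{r r r} + R^θ_{r θ r} = (0) + (0) = 0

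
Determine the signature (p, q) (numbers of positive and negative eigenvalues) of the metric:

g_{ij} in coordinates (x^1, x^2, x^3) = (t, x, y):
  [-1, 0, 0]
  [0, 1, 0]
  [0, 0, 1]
The metric is diagonal, so its eigenvalues are the diagonal entries: -1, 1, 1 (at a generic point, where coordinate-dependent entries are positive).
2 positive, 1 negative.
(2, 1) - Lorentzian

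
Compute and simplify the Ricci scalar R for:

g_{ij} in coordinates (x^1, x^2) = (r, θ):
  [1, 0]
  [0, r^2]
Non-zero Christoffel symbols (Γ^k_{ij} = Γ^k_{ji}):
Γ^r_{θ θ} = -r
Γ^θ_{r θ} = 1/r
Ricci tensor (R_{ij} = R^k_{ikj}): R_{rr} = 0, R_{rθ} = 0, R_{θθ} = 0
Inverse metric: g^{rr} = 1, g^{θθ} = 1/r^2
R = g^{ij} R_{ij} = (1)(0) + (1/r^2)(0) = 0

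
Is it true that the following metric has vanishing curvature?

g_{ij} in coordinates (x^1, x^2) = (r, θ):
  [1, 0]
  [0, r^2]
Non-zero Christoffel symbols:
Γ^r_{θ θ} = -r
Γ^θ_{r θ} = 1/r
Ricci tensor: R_{rr} = 0, R_{rθ} = 0, R_{θθ} = 0
All R_{ij} vanish; in 2 dimensions the Riemann tensor is fully determined by the Ricci tensor, so R^i_{jkl} = 0: the metric is flat (curvilinear coordinates on flat space).
Yes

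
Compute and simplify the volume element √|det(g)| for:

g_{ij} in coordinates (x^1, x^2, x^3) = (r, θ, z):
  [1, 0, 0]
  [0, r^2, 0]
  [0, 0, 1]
det(g) = r^2
√|det(g)| = r
Volume element: dV = r dr dθ dz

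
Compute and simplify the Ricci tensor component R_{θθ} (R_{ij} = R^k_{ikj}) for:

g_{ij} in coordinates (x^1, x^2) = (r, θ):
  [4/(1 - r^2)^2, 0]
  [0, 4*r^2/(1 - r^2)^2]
Non-zero Christoffel symbols (Γ^k_{ij} = Γ^k_{ji}):
Γ^r_{r r} = 2*r/(1 - r^2)
Γ^r_{θ θ} = (r^3 + r)/(r^2 - 1)
Γ^θ_{r θ} = (-r^2 - 1)/(r^3 - r)
R^r_{θ r θ} = ∂_r Γ^r_{θ θ} - ∂_θ Γ^r_{θ r} + Γ^r_{r m} Γ^m_{θ θ} - Γ^r_{θ m} Γ^m_{θ r}
  = ((r^4 - 4*r^2 - 1)/(r^2 - 1)^2) - (0) + (-2*r^2*(r^2 + 1)/(r^2 - 1)^2) - (-(r^2 + 1)^2/(r^2 - 1)^2) = -4*r^2/(r^2 - 1)^2
R^θ_{θ θ θ} = 0 (a repeated index in an antisymmetric pair)
R_{θθ} = R^r_{θ r θ} + R^θ_{θ θ θ} = (-4*r^2/(r^2 - 1)^2) + (0) = -4*r^2/(r^2 - 1)^2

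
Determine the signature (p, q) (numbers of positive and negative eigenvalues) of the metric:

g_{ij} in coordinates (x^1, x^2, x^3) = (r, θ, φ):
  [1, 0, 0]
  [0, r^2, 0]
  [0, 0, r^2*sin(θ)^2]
The metric is diagonal, so its eigenvalues are the diagonal entries: 1, r^2, r^2*sin(θ)^2 (at a generic point, where coordinate-dependent entries are positive).
3 positive, 0 negative.
(3, 0) - Riemannian (positive definite)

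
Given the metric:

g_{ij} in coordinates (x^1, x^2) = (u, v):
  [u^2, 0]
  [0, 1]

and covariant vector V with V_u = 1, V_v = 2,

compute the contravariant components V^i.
Inverse metric (diagonal): g^{uu} = 1/u^2, g^{vv} = 1
V^i = g^{ij} V_j:
V^u = (1/u^2)(1) + (0)(2) = 1/u^2
V^v = (0)(1) + (1)(2) = 2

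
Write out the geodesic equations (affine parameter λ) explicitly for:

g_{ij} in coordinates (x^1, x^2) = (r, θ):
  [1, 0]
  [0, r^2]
Geodesic equation: d^2x^k/dλ^2 + Γ^k_{ij} (dx^i/dλ)(dx^j/dλ) = 0.
Non-zero Christoffel symbols:
Γ^r_{θ θ} = -r
Γ^θ_{r θ} = 1/r
Substituting (the symmetric pair Γ^k_{ij}, Γ^k_{ji} combines into a factor 2):
d^2r/dλ^2 - r (dθ/dλ)^2 = 0
d^2θ/dλ^2 + (2/r) (dr/dλ)(dθ/dλ) = 0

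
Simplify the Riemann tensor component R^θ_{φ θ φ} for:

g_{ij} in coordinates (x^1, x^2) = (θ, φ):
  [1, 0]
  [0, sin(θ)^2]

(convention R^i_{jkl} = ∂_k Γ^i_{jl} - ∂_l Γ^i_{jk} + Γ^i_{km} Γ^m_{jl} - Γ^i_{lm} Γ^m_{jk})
Non-zero Christoffel symbols (Γ^k_{ij} = Γ^k_{ji}):
Γ^θ_{φ φ} = -sin(2*θ)/2
Γ^φ_{θ φ} = 1/tan(θ)
R^θ_{φ θ φ} = ∂_θ Γ^θ_{φ φ} - ∂_φ Γ^θ_{φ θ} + Γ^θ_{θ m} Γ^m_{φ φ} - Γ^θ_{φ m} Γ^m_{φ θ}
  = (-cos(2*θ)) - (0) + (0) - (-cos(θ)^2) = sin(θ)^2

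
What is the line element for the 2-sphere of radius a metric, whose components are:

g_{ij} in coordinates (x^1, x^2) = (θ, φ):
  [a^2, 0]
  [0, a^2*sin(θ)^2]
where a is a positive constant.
ds^2 = g_{ij} dx^i dx^j; only the non-zero components contribute.
ds^2 = a^2 dθ^2 + a^2*sin(θ)^2 dφ^2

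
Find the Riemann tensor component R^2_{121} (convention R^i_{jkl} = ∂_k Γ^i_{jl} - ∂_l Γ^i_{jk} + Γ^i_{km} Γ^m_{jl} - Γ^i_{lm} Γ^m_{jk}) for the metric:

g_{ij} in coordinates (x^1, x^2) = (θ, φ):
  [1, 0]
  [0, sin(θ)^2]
Non-zero Christoffel symbols (Γ^k_{ij} = Γ^k_{ji}):
Γ^θ_{φ φ} = -sin(2*θ)/2
Γ^φ_{θ φ} = 1/tan(θ)
R^φ_{θ φ θ} = ∂_φ Γ^φ_{θ θ} - ∂_θ Γ^φ_{θ φ} + Γ^φ_{φ m} Γ^m_{θ θ} - Γ^φ_{θ m} Γ^m_{θ φ}
  = (0) - (-1/sin(θ)^2) + (0) - (1/tan(θ)^2) = 1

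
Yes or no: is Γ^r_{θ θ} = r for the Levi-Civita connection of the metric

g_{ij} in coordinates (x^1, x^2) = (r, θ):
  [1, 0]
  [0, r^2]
Γ^r_{θ θ} = (1/2) g^{rr} (∂_θ g_{rθ} + ∂_θ g_{rθ} - ∂_r g_{θθ}) = (1/2)(1)((0) + (0) - (2*r)) = -r
This differs from the proposed value r.
No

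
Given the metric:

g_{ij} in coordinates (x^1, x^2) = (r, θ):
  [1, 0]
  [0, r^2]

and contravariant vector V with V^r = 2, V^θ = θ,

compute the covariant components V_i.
V_i = g_{ij} V^j:
V_r = (1)(2) + (0)(θ) = 2
V_θ = (0)(2) + (r^2)(θ) = r^2*θ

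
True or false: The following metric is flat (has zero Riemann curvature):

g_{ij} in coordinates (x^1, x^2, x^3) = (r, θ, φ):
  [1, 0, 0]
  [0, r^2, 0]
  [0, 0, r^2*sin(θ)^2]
Non-zero Christoffel symbols:
Γ^r_{θ θ} = -r
Γ^r_{φ φ} = -r*sin(θ)^2
Γ^θ_{r θ} = 1/r
Γ^θ_{φ φ} = -sin(2*θ)/2
Γ^φ_{r φ} = 1/r
Γ^φ_{θ φ} = 1/tan(θ)
Ricci tensor: R_{rr} = 0, R_{rθ} = 0, R_{rφ} = 0, R_{θθ} = 0, R_{θφ} = 0, R_{φφ} = 0
All R_{ij} vanish; in 3 dimensions the Riemann tensor is fully determined by the Ricci tensor, so R^i_{jkl} = 0: the metric is flat (curvilinear coordinates on flat space).
True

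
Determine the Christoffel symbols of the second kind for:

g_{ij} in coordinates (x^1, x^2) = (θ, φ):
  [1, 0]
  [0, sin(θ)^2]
Using Γ^k_{ij} = (1/2) g^{km} (∂_i g_{mj} + ∂_j g_{mi} - ∂_m g_{ij}); the metric is diagonal, so only the m = k term contributes.
Non-zero symbols (using the symmetry Γ^k_{ij} = Γ^k_{ji}):
Γ^θ_{φ φ} = (1/2) g^{θθ} (∂_φ g_{θφ} + ∂_φ g_{θφ} - ∂_θ g_{φφ}) = (1/2)(1)((0) + (0) - (sin(2*θ))) = -sin(2*θ)/2
Γ^φ_{θ φ} = (1/2) g^{φφ} (∂_θ g_{φφ} + ∂_φ g_{φθ} - ∂_φ g_{θφ}) = (1/2)(1/sin(θ)^2)((sin(2*θ)) + (0) - (0)) = 1/tan(θ)
All other Christoffel symbols are zero.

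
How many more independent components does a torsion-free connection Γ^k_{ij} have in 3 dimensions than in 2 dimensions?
Independent components in n dimensions: n × n(n+1)/2 = n^2(n+1)/2.
3D: 3 × 6 = 18
2D: 2 × 3 = 6
Difference = 18 - 6 = 12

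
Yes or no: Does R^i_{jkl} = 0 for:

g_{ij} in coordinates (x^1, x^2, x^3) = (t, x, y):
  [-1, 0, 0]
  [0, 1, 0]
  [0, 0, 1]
All metric components are constant, so every Christoffel symbol vanishes and R^i_{jkl} = 0.
Yes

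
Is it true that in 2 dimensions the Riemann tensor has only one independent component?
The number of independent components is n^2(n^2-1)/12 = 4·3/12 = 1 for n = 2 (e.g. R_{1212}).
Yes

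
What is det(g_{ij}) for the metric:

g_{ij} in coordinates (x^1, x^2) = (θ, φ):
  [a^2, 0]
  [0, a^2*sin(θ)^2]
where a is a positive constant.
For a 2×2 metric: det(g) = g_{11}·g_{22} - g_{12}·g_{21}
= (a^2)·(a^2*sin(θ)^2) - (0)·(0)
= a^4*sin(θ)^2 - 0
det(g) = a^4*sin(θ)^2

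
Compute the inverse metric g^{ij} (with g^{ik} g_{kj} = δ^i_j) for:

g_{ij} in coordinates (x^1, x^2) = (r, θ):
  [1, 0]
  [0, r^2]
The metric is diagonal, so g^{ij} is diagonal with entries 1/g_{ii}: diag(1, 1/(r^2)).
g^{ij}:
  [1, 0]
  [0, 1/r^2]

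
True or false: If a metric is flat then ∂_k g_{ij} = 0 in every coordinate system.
Flatness means R^i_{jkl} = 0; the components can still vary, e.g. the flat plane in polar coordinates has g_{θθ} = r^2.
False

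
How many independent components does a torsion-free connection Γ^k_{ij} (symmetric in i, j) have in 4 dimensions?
Γ^k_{ij} has n choices for the upper index and n(n+1)/2 independent symmetric lower index pairs.
Total = 4 × 4×5/2 = 4 × 10 = 40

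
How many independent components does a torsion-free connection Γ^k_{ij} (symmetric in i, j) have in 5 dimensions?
Γ^k_{ij} has n choices for the upper index and n(n+1)/2 independent symmetric lower index pairs.
Total = 5 × 5×6/2 = 5 × 15 = 75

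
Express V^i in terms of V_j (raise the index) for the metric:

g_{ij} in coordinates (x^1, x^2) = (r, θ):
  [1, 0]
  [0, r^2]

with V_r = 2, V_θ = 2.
Inverse metric (diagonal): g^{rr} = 1, g^{θθ} = 1/r^2
V^i = g^{ij} V_j:
V^r = (1)(2) + (0)(2) = 2
V^θ = (0)(2) + (1/r^2)(2) = 2/r^2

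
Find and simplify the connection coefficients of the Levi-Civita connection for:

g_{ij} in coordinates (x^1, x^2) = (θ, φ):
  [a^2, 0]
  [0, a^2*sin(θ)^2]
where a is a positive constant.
Using Γ^k_{ij} = (1/2) g^{km} (∂_i g_{mj} + ∂_j g_{mi} - ∂_m g_{ij}); the metric is diagonal, so only the m = k term contributes.
Non-zero symbols (using the symmetry Γ^k_{ij} = Γ^k_{ji}):
Γ^θ_{φ φ} = (1/2) g^{θθ} (∂_φ g_{θφ} + ∂_φ g_{θφ} - ∂_θ g_{φφ}) = (1/2)(1/a^2)((0) + (0) - (a^2*sin(2*θ))) = -sin(2*θ)/2
Γ^φ_{θ φ} = (1/2) g^{φφ} (∂_θ g_{φφ} + ∂_φ g_{φθ} - ∂_φ g_{θφ}) = (1/2)(1/(a^2*sin(θ)^2))((a^2*sin(2*θ)) + (0) - (0)) = 1/tan(θ)
All other Christoffel symbols are zero.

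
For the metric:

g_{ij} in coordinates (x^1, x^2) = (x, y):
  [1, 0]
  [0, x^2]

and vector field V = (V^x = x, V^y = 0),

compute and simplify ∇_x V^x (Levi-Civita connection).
Non-zero Christoffel symbols:
Γ^x_{y y} = -x
Γ^y_{x y} = 1/x
∇_x V^x = ∂_x V^x + Γ^x_{x j} V^j
  = (1) + (0)(x) + (0)(0)
  = 1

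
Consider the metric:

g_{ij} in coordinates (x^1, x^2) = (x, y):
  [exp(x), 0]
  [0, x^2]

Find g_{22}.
With x^1 = x, x^2 = y, g_{22} = g_{yy} is the row-2, column-2 entry of the matrix.
g_{22} = x^2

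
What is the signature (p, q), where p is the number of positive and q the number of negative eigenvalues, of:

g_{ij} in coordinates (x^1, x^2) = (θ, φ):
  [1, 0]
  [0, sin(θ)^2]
The metric is diagonal, so its eigenvalues are the diagonal entries: 1, sin(θ)^2 (at a generic point, where coordinate-dependent entries are positive).
2 positive, 0 negative.
(2, 0) - Riemannian (positive definite)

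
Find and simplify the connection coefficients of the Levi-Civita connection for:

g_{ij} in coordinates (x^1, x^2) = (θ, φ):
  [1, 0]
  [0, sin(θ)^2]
Using Γ^k_{ij} = (1/2) g^{km} (∂_i g_{mj} + ∂_j g_{mi} - ∂_m g_{ij}); the metric is diagonal, so only the m = k term contributes.
Non-zero symbols (using the symmetry Γ^k_{ij} = Γ^k_{ji}):
Γ^θ_{φ φ} = (1/2) g^{θθ} (∂_φ g_{θφ} + ∂_φ g_{θφ} - ∂_θ g_{φφ}) = (1/2)(1)((0) + (0) - (sin(2*θ))) = -sin(2*θ)/2
Γ^φ_{θ φ} = (1/2) g^{φφ} (∂_θ g_{φφ} + ∂_φ g_{φθ} - ∂_φ g_{θφ}) = (1/2)(1/sin(θ)^2)((sin(2*θ)) + (0) - (0)) = 1/tan(θ)
All other Christoffel symbols are zero.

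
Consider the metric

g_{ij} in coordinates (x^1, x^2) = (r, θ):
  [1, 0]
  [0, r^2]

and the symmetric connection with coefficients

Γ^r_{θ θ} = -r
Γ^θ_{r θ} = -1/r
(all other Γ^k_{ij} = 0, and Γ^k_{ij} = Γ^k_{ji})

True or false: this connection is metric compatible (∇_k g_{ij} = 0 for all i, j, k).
Using ∇_k g_{ij} = ∂_k g_{ij} - Γ^m_{ki} g_{mj} - Γ^m_{kj} g_{im}:
∇_r g_{θθ} = (2*r) - (-r) - (-r) = 4*r ≠ 0
So the connection is not metric compatible (it is not the Levi-Civita connection).
False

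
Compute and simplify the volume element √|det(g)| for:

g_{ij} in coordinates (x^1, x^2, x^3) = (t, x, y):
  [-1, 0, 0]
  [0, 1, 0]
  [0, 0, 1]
det(g) = -1
√|det(g)| = 1
Volume element: dV = 1 dt dx dy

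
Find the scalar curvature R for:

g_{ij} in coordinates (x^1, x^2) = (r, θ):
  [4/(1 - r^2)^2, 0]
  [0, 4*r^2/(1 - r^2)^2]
Non-zero Christoffel symbols (Γ^k_{ij} = Γ^k_{ji}):
Γ^r_{r r} = 2*r/(1 - r^2)
Γ^r_{θ θ} = (r^3 + r)/(r^2 - 1)
Γ^θ_{r θ} = (-r^2 - 1)/(r^3 - r)
Ricci tensor (R_{ij} = R^k_{ikj}): R_{rr} = -4/(r^2 - 1)^2, R_{rθ} = 0, R_{θθ} = -4*r^2/(r^2 - 1)^2
Inverse metric: g^{rr} = (1 - r^2)^2/4, g^{θθ} = (1 - r^2)^2/(4*r^2)
R = g^{ij} R_{ij} = ((1 - r^2)^2/4)(-4/(r^2 - 1)^2) + ((1 - r^2)^2/(4*r^2))(-4*r^2/(r^2 - 1)^2) = -2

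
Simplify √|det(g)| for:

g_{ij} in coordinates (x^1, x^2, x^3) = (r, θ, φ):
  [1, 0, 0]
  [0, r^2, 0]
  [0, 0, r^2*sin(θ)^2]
det(g) = r^4*sin(θ)^2
√|det(g)| = r^2*sin(θ) (taking 0 < θ < π so that |sin(θ)| = sin(θ))
Volume element: dV = r^2*sin(θ) dr dθ dφ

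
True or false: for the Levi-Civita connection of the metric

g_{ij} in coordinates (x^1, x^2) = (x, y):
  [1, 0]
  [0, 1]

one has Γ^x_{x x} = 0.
Γ^x_{x x} = (1/2) g^{xx} (∂_x g_{xx} + ∂_x g_{xx} - ∂_x g_{xx}) = (1/2)(1)((0) + (0) - (0)) = 0
This equals the proposed value 0.
True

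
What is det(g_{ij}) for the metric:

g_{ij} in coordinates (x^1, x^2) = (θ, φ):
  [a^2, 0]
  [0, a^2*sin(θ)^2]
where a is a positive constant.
For a 2×2 metric: det(g) = g_{11}·g_{22} - g_{12}·g_{21}
= (a^2)·(a^2*sin(θ)^2) - (0)·(0)
= a^4*sin(θ)^2 - 0
det(g) = a^4*sin(θ)^2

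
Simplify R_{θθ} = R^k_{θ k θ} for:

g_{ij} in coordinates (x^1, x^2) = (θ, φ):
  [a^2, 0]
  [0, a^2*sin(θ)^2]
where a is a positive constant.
Non-zero Christoffel symbols (Γ^k_{ij} = Γ^k_{ji}):
Γ^θ_{φ φ} = -sin(2*θ)/2
Γ^φ_{θ φ} = 1/tan(θ)
R^θ_{θ θ θ} = 0 (a repeated index in an antisymmetric pair)
R^φ_{θ φ θ} = ∂_φ Γ^φ_{θ θ} - ∂_θ Γ^φ_{θ φ} + Γ^φ_{φ m} Γ^m_{θ θ} - Γ^φ_{θ m} Γ^m_{θ φ}
  = (0) - (-1/sin(θ)^2) + (0) - (1/tan(θ)^2) = 1
R_{θθ} = R^θ_{θ θ θ} + R^φ_{θ φ θ} = (0) + (1) = 1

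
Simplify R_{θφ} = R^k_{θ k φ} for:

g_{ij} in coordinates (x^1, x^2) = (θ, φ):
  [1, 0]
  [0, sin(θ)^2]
Non-zero Christoffel symbols (Γ^k_{ij} = Γ^k_{ji}):
Γ^θ_{φ φ} = -sin(2*θ)/2
Γ^φ_{θ φ} = 1/tan(θ)
R^θ_{θ θ φ} = 0 (a repeated index in an antisymmetric pair)
R^φ_{θ φ φ} = 0 (a repeated index in an antisymmetric pair)
R_{θφ} = R^θ_{θ θ φ} + R^φ_{θ φ φ} = (0) + (0) = 0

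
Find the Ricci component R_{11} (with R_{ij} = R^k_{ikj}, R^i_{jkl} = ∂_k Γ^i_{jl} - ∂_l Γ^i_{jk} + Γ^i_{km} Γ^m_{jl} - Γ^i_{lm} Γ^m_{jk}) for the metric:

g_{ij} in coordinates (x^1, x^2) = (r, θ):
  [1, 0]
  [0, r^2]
Non-zero Christoffel symbols (Γ^k_{ij} = Γ^k_{ji}):
Γ^r_{θ θ} = -r
Γ^θ_{r θ} = 1/r
R^r_{r r r} = 0 (a repeated index in an antisymmetric pair)
R^θ_{r θ r} = ∂_θ Γ^θ_{r r} - ∂_r Γ^θ_{r θ} + Γ^θ_{θ m} Γ^m_{r r} - Γ^θ_{r m} Γ^m_{r θ}
  = (0) - (-1/r^2) + (0) - (1/r^2) = 0
R_{rr} = R^r_{r r r} + R^θ_{r θ r} = (0) + (0) = 0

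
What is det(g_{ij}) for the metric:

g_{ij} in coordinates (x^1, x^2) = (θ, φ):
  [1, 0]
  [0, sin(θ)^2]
For a 2×2 metric: det(g) = g_{11}·g_{22} - g_{12}·g_{21}
= (1)·(sin(θ)^2) - (0)·(0)
= sin(θ)^2 - 0
det(g) = sin(θ)^2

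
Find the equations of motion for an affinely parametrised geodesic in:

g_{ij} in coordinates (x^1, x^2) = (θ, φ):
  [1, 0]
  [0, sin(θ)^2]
Geodesic equation: d^2x^k/dλ^2 + Γ^k_{ij} (dx^i/dλ)(dx^j/dλ) = 0.
Non-zero Christoffel symbols:
Γ^θ_{φ φ} = -sin(2*θ)/2
Γ^φ_{θ φ} = 1/tan(θ)
Substituting (the symmetric pair Γ^k_{ij}, Γ^k_{ji} combines into a factor 2):
d^2θ/dλ^2 - (sin(2*θ)/2) (dφ/dλ)^2 = 0
d^2φ/dλ^2 + (2/tan(θ)) (dθ/dλ)(dφ/dλ) = 0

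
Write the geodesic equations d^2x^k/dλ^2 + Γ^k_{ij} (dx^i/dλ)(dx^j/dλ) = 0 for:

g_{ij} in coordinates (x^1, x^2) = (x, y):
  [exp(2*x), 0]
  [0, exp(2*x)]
Geodesic equation: d^2x^k/dλ^2 + Γ^k_{ij} (dx^i/dλ)(dx^j/dλ) = 0.
Non-zero Christoffel symbols:
Γ^x_{x x} = 1
Γ^x_{y y} = -1
Γ^y_{x y} = 1
Substituting (the symmetric pair Γ^k_{ij}, Γ^k_{ji} combines into a factor 2):
d^2x/dλ^2 + (dx/dλ)^2 - (dy/dλ)^2 = 0
d^2y/dλ^2 + 2 (dx/dλ)(dy/dλ) = 0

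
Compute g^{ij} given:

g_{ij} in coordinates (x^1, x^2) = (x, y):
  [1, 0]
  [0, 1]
The metric is diagonal, so g^{ij} is diagonal with entries 1/g_{ii}: diag(1, 1).
g^{ij}:
  [1, 0]
  [0, 1]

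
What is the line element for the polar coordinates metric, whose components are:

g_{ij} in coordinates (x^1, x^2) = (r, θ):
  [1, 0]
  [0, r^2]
ds^2 = g_{ij} dx^i dx^j; only the non-zero components contribute.
ds^2 = dr^2 + r^2 dθ^2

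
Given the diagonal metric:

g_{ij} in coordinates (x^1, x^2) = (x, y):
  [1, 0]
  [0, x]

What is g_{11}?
With x^1 = x, x^2 = y, g_{11} = g_{xx} is the row-1, column-1 entry of the matrix.
g_{11} = 1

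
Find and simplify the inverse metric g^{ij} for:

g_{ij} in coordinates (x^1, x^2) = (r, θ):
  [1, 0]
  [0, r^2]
The metric is diagonal, so g^{ij} is diagonal with entries 1/g_{ii}: diag(1, 1/(r^2)).
g^{ij}:
  [1, 0]
  [0, 1/r^2]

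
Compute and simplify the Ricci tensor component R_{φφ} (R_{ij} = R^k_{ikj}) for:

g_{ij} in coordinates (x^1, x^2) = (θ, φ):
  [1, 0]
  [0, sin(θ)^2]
Non-zero Christoffel symbols (Γ^k_{ij} = Γ^k_{ji}):
Γ^θ_{φ φ} = -sin(2*θ)/2
Γ^φ_{θ φ} = 1/tan(θ)
R^θ_{φ θ φ} = ∂_θ Γ^θ_{φ φ} - ∂_φ Γ^θ_{φ θ} + Γ^θ_{θ m} Γ^m_{φ φ} - Γ^θ_{φ m} Γ^m_{φ θ}
  = (-cos(2*θ)) - (0) + (0) - (-cos(θ)^2) = sin(θ)^2
R^φ_{φ φ φ} = 0 (a repeated index in an antisymmetric pair)
R_{φφ} = R^θ_{φ θ φ} + R^φ_{φ φ φ} = (sin(θ)^2) + (0) = sin(θ)^2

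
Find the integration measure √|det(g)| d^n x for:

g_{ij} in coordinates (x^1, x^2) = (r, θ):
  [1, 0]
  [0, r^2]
det(g) = r^2
√|det(g)| = r
Volume element: dV = r dr dθ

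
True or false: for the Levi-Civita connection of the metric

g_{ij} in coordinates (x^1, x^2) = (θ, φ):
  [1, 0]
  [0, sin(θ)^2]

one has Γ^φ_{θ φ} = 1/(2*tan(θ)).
Γ^φ_{θ φ} = (1/2) g^{φφ} (∂_θ g_{φφ} + ∂_φ g_{φθ} - ∂_φ g_{θφ}) = (1/2)(1/sin(θ)^2)((sin(2*θ)) + (0) - (0)) = 1/tan(θ)
This differs from the proposed value 1/(2*tan(θ)).
False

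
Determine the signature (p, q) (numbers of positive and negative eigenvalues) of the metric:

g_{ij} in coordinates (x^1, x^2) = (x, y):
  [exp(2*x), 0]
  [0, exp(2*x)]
The metric is diagonal, so its eigenvalues are the diagonal entries: exp(2*x), exp(2*x) (at a generic point, where coordinate-dependent entries are positive).
2 positive, 0 negative.
(2, 0) - Riemannian (positive definite)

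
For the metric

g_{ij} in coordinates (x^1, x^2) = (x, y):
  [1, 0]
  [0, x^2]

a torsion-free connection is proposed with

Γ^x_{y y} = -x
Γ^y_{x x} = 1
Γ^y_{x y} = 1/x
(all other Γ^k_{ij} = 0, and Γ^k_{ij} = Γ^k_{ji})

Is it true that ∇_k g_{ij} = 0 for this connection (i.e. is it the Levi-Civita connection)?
Using ∇_k g_{ij} = ∂_k g_{ij} - Γ^m_{ki} g_{mj} - Γ^m_{kj} g_{im}:
∇_x g_{xy} = (0) - (x^2) - (0) = -x^2 ≠ 0
So the connection is not metric compatible (it is not the Levi-Civita connection).
No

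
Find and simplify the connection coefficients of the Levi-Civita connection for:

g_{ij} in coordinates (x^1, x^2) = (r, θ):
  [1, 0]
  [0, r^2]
Using Γ^k_{ij} = (1/2) g^{km} (∂_i g_{mj} + ∂_j g_{mi} - ∂_m g_{ij}); the metric is diagonal, so only the m = k term contributes.
Non-zero symbols (using the symmetry Γ^k_{ij} = Γ^k_{ji}):
Γ^r_{θ θ} = (1/2) g^{rr} (∂_θ g_{rθ} + ∂_θ g_{rθ} - ∂_r g_{θθ}) = (1/2)(1)((0) + (0) - (2*r)) = -r
Γ^θ_{r θ} = (1/2) g^{θθ} (∂_r g_{θθ} + ∂_θ g_{θr} - ∂_θ g_{rθ}) = (1/2)(1/r^2)((2*r) + (0) - (0)) = 1/r
All other Christoffel symbols are zero.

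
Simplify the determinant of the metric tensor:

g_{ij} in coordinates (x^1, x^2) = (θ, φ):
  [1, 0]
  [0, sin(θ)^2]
For a 2×2 metric: det(g) = g_{11}·g_{22} - g_{12}·g_{21}
= (1)·(sin(θ)^2) - (0)·(0)
= sin(θ)^2 - 0
det(g) = sin(θ)^2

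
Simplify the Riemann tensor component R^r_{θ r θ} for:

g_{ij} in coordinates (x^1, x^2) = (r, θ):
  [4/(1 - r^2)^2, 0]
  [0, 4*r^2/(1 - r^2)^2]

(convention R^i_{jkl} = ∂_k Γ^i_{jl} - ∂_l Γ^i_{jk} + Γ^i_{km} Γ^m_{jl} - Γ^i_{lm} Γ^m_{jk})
Non-zero Christoffel symbols (Γ^k_{ij} = Γ^k_{ji}):
Γ^r_{r r} = 2*r/(1 - r^2)
Γ^r_{θ θ} = (r^3 + r)/(r^2 - 1)
Γ^θ_{r θ} = (-r^2 - 1)/(r^3 - r)
R^r_{θ r θ} = ∂_r Γ^r_{θ θ} - ∂_θ Γ^r_{θ r} + Γ^r_{r m} Γ^m_{θ θ} - Γ^r_{θ m} Γ^m_{θ r}
  = ((r^4 - 4*r^2 - 1)/(r^2 - 1)^2) - (0) + (-2*r^2*(r^2 + 1)/(r^2 - 1)^2) - (-(r^2 + 1)^2/(r^2 - 1)^2) = -4*r^2/(r^2 - 1)^2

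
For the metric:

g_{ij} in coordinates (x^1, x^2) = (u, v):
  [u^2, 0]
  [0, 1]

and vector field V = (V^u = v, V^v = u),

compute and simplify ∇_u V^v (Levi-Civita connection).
Non-zero Christoffel symbols:
Γ^u_{u u} = 1/u
∇_u V^v = ∂_u V^v + Γ^v_{u j} V^j
  = (1) + (0)(v) + (0)(u)
  = 1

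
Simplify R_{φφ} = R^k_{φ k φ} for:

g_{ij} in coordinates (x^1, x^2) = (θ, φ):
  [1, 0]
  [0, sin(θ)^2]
Non-zero Christoffel symbols (Γ^k_{ij} = Γ^k_{ji}):
Γ^θ_{φ φ} = -sin(2*θ)/2
Γ^φ_{θ φ} = 1/tan(θ)
R^θ_{φ θ φ} = ∂_θ Γ^θ_{φ φ} - ∂_φ Γ^θ_{φ θ} + Γ^θ_{θ m} Γ^m_{φ φ} - Γ^θ_{φ m} Γ^m_{φ θ}
  = (-cos(2*θ)) - (0) + (0) - (-cos(θ)^2) = sin(θ)^2
R^φ_{φ φ φ} = 0 (a repeated index in an antisymmetric pair)
R_{φφ} = R^θ_{φ θ φ} + R^φ_{φ φ φ} = (sin(θ)^2) + (0) = sin(θ)^2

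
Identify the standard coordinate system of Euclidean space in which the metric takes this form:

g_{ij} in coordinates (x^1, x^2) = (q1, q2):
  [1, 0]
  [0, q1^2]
The line element ds^2 = dq1^2 + q1^2 dq2^2 is dr^2 + r^2 dθ^2 with q1 = r, q2 = θ.
polar coordinates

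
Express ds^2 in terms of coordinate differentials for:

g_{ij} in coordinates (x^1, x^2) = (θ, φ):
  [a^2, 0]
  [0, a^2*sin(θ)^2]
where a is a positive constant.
ds^2 = g_{ij} dx^i dx^j; only the non-zero components contribute.
ds^2 = a^2 dθ^2 + a^2*sin(θ)^2 dφ^2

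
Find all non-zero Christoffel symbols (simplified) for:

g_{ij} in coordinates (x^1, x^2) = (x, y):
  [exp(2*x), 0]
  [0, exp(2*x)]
Using Γ^k_{ij} = (1/2) g^{km} (∂_i g_{mj} + ∂_j g_{mi} - ∂_m g_{ij}); the metric is diagonal, so only the m = k term contributes.
Non-zero symbols (using the symmetry Γ^k_{ij} = Γ^k_{ji}):
Γ^x_{x x} = (1/2) g^{xx} (∂_x g_{xx} + ∂_x g_{xx} - ∂_x g_{xx}) = (1/2)(exp(-2*x))((2*exp(2*x)) + (2*exp(2*x)) - (2*exp(2*x))) = 1
Γ^x_{y y} = (1/2) g^{xx} (∂_y g_{xy} + ∂_y g_{xy} - ∂_x g_{yy}) = (1/2)(exp(-2*x))((0) + (0) - (2*exp(2*x))) = -1
Γ^y_{x y} = (1/2) g^{yy} (∂_x g_{yy} + ∂_y g_{yx} - ∂_y g_{xy}) = (1/2)(exp(-2*x))((2*exp(2*x)) + (0) - (0)) = 1
All other Christoffel symbols are zero.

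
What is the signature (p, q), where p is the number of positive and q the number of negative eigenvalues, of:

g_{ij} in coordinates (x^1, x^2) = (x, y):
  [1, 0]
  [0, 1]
The metric is diagonal, so its eigenvalues are the diagonal entries: 1, 1 (at a generic point, where coordinate-dependent entries are positive).
2 positive, 0 negative.
(2, 0) - Riemannian (positive definite)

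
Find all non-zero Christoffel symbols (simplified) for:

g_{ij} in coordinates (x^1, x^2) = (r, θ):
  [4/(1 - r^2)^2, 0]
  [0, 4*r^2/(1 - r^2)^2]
Using Γ^k_{ij} = (1/2) g^{km} (∂_i g_{mj} + ∂_j g_{mi} - ∂_m g_{ij}); the metric is diagonal, so only the m = k term contributes.
Non-zero symbols (using the symmetry Γ^k_{ij} = Γ^k_{ji}):
Γ^r_{r r} = (1/2) g^{rr} (∂_r g_{rr} + ∂_r g_{rr} - ∂_r g_{rr}) = (1/2)((1 - r^2)^2/4)((16*r/(1 - r^2)^3) + (16*r/(1 - r^2)^3) - (16*r/(1 - r^2)^3)) = 2*r/(1 - r^2)
Γ^r_{θ θ} = (1/2) g^{rr} (∂_θ g_{rθ} + ∂_θ g_{rθ} - ∂_r g_{θθ}) = (1/2)((1 - r^2)^2/4)((0) + (0) - (-8*(r^3 + r)/(r^2 - 1)^3)) = (r^3 + r)/(r^2 - 1)
Γ^θ_{r θ} = (1/2) g^{θθ} (∂_r g_{θθ} + ∂_θ g_{θr} - ∂_θ g_{rθ}) = (1/2)((1 - r^2)^2/(4*r^2))((-8*(r^3 + r)/(r^2 - 1)^3) + (0) - (0)) = (-r^2 - 1)/(r^3 - r)
All other Christoffel symbols are zero.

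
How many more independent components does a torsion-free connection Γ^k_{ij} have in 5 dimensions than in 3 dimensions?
Independent components in n dimensions: n × n(n+1)/2 = n^2(n+1)/2.
5D: 5 × 15 = 75
3D: 3 × 6 = 18
Difference = 75 - 18 = 57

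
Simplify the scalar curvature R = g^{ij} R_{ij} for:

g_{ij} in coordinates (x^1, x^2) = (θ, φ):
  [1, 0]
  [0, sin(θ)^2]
Non-zero Christoffel symbols (Γ^k_{ij} = Γ^k_{ji}):
Γ^θ_{φ φ} = -sin(2*θ)/2
Γ^φ_{θ φ} = 1/tan(θ)
Ricci tensor (R_{ij} = R^k_{ikj}): R_{θθ} = 1, R_{θφ} = 0, R_{φφ} = sin(θ)^2
Inverse metric: g^{θθ} = 1, g^{φφ} = 1/sin(θ)^2
R = g^{ij} R_{ij} = (1)(1) + (1/sin(θ)^2)(sin(θ)^2) = 2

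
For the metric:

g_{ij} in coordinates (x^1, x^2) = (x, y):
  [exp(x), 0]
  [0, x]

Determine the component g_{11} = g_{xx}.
With x^1 = x, x^2 = y, g_{11} = g_{xx} is the row-1, column-1 entry of the matrix.
g_{11} = exp(x)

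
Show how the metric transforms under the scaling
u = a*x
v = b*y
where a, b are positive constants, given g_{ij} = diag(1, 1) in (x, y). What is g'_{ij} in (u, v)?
Invert the transformation: x = u/a, y = v/b
g'_{ij} = (∂x^k/∂x'^i)(∂x^l/∂x'^j) g_{kl}; with g_{kl} = δ_{kl} this is Σ_k (∂x^k/∂x'^i)(∂x^k/∂x'^j).
Jacobian: ∂x/∂u = 1/a, ∂x/∂v = 0, ∂y/∂u = 0, ∂y/∂v = 1/b
g'_{uu} = (1/a)(1/a) + (0)(0) = 1/a^2
g'_{uv} = (1/a)(0) + (0)(1/b) = 0
g'_{vv} = (0)(0) + (1/b)(1/b) = 1/b^2
g'_{ij} = diag(1/a^2, 1/b^2)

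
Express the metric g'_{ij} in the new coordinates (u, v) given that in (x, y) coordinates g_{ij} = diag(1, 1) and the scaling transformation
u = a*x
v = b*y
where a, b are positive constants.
Invert the transformation: x = u/a, y = v/b
g'_{ij} = (∂x^k/∂x'^i)(∂x^l/∂x'^j) g_{kl}; with g_{kl} = δ_{kl} this is Σ_k (∂x^k/∂x'^i)(∂x^k/∂x'^j).
Jacobian: ∂x/∂u = 1/a, ∂x/∂v = 0, ∂y/∂u = 0, ∂y/∂v = 1/b
g'_{uu} = (1/a)(1/a) + (0)(0) = 1/a^2
g'_{uv} = (1/a)(0) + (0)(1/b) = 0
g'_{vv} = (0)(0) + (1/b)(1/b) = 1/b^2
g'_{ij} = diag(1/a^2, 1/b^2)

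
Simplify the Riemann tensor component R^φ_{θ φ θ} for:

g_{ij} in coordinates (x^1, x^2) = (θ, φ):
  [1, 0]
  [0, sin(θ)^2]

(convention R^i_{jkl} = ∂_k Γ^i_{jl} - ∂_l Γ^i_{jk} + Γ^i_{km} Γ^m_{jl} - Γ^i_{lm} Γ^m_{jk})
Non-zero Christoffel symbols (Γ^k_{ij} = Γ^k_{ji}):
Γ^θ_{φ φ} = -sin(2*θ)/2
Γ^φ_{θ φ} = 1/tan(θ)
R^φ_{θ φ θ} = ∂_φ Γ^φ_{θ θ} - ∂_θ Γ^φ_{θ φ} + Γ^φ_{φ m} Γ^m_{θ θ} - Γ^φ_{θ m} Γ^m_{θ φ}
  = (0) - (-1/sin(θ)^2) + (0) - (1/tan(θ)^2) = 1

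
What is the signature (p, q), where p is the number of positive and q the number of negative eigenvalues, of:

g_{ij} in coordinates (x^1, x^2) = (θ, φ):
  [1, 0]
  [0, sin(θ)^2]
The metric is diagonal, so its eigenvalues are the diagonal entries: 1, sin(θ)^2 (at a generic point, where coordinate-dependent entries are positive).
2 positive, 0 negative.
(2, 0) - Riemannian (positive definite)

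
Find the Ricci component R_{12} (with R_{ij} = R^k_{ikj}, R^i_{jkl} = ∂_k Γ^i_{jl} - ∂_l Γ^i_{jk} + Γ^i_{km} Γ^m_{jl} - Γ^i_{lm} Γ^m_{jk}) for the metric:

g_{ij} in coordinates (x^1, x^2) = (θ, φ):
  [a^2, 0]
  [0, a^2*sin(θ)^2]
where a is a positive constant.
Non-zero Christoffel symbols (Γ^k_{ij} = Γ^k_{ji}):
Γ^θ_{φ φ} = -sin(2*θ)/2
Γ^φ_{θ φ} = 1/tan(θ)
R^θ_{θ θ φ} = 0 (a repeated index in an antisymmetric pair)
R^φ_{θ φ φ} = 0 (a repeated index in an antisymmetric pair)
R_{θφ} = R^θ_{θ θ φ} + R^φ_{θ φ φ} = (0) + (0) = 0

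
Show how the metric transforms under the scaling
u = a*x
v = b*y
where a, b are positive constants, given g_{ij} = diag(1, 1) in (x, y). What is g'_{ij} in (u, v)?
Invert the transformation: x = u/a, y = v/b
g'_{ij} = (∂x^k/∂x'^i)(∂x^l/∂x'^j) g_{kl}; with g_{kl} = δ_{kl} this is Σ_k (∂x^k/∂x'^i)(∂x^k/∂x'^j).
Jacobian: ∂x/∂u = 1/a, ∂x/∂v = 0, ∂y/∂u = 0, ∂y/∂v = 1/b
g'_{uu} = (1/a)(1/a) + (0)(0) = 1/a^2
g'_{uv} = (1/a)(0) + (0)(1/b) = 0
g'_{vv} = (0)(0) + (1/b)(1/b) = 1/b^2
g'_{ij} = diag(1/a^2, 1/b^2)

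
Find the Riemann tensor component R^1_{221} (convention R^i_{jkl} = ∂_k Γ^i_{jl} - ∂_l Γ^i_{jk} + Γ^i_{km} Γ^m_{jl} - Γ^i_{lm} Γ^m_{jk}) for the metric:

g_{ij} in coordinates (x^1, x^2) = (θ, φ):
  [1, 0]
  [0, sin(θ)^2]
Non-zero Christoffel symbols (Γ^k_{ij} = Γ^k_{ji}):
Γ^θ_{φ φ} = -sin(2*θ)/2
Γ^φ_{θ φ} = 1/tan(θ)
R^θ_{φ φ θ} = ∂_φ Γ^θ_{φ θ} - ∂_θ Γ^θ_{φ φ} + Γ^θ_{φ m} Γ^m_{φ θ} - Γ^θ_{θ m} Γ^m_{φ φ}
  = (0) - (-cos(2*θ)) + (-cos(θ)^2) - (0) = -sin(θ)^2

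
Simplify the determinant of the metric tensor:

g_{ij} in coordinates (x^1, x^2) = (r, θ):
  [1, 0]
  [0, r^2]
For a 2×2 metric: det(g) = g_{11}·g_{22} - g_{12}·g_{21}
= (1)·(r^2) - (0)·(0)
= r^2 - 0
det(g) = r^2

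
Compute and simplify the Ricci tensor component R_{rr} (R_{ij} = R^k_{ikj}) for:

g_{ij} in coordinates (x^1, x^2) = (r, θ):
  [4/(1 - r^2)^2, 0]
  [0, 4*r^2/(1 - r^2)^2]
Non-zero Christoffel symbols (Γ^k_{ij} = Γ^k_{ji}):
Γ^r_{r r} = 2*r/(1 - r^2)
Γ^r_{θ θ} = (r^3 + r)/(r^2 - 1)
Γ^θ_{r θ} = (-r^2 - 1)/(r^3 - r)
R^r_{r r r} = 0 (a repeated index in an antisymmetric pair)
R^θ_{r θ r} = ∂_θ Γ^θ_{r r} - ∂_r Γ^θ_{r θ} + Γ^θ_{θ m} Γ^m_{r r} - Γ^θ_{r m} Γ^m_{r θ}
  = (0) - ((r^4 + 4*r^2 - 1)/(r^3 - r)^2) + (2*(r^2 + 1)/(r^2 - 1)^2) - ((r^2 + 1)^2/(r^3 - r)^2) = -4/(r^2 - 1)^2
R_{rr} = R^r_{r r r} + R^θ_{r θ r} = (0) + (-4/(r^2 - 1)^2) = -4/(r^2 - 1)^2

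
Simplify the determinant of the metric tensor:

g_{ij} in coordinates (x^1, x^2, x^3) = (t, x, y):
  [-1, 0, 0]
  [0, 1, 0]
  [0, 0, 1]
Diagonal metric: det(g) = g_{11}·g_{22}·g_{33}
= (-1)·(1)·(1)
det(g) = -1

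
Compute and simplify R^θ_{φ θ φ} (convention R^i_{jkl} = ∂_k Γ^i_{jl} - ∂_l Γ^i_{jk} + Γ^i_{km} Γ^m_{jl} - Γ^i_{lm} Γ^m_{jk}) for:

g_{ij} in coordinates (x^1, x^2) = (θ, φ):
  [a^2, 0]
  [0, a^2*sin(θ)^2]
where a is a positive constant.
Non-zero Christoffel symbols (Γ^k_{ij} = Γ^k_{ji}):
Γ^θ_{φ φ} = -sin(2*θ)/2
Γ^φ_{θ φ} = 1/tan(θ)
R^θ_{φ θ φ} = ∂_θ Γ^θ_{φ φ} - ∂_φ Γ^θ_{φ θ} + Γ^θ_{θ m} Γ^m_{φ φ} - Γ^θ_{φ m} Γ^m_{φ θ}
  = (-cos(2*θ)) - (0) + (0) - (-cos(θ)^2) = sin(θ)^2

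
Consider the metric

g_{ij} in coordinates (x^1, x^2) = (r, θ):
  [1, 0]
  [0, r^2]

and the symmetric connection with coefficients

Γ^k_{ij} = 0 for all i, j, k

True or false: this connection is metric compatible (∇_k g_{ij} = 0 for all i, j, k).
Using ∇_k g_{ij} = ∂_k g_{ij} - Γ^m_{ki} g_{mj} - Γ^m_{kj} g_{im}:
∇_r g_{θθ} = (2*r) - (0) - (0) = 2*r ≠ 0
So the connection is not metric compatible (it is not the Levi-Civita connection).
False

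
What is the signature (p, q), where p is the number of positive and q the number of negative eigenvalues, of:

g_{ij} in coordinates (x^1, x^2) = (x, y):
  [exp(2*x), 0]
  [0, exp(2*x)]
The metric is diagonal, so its eigenvalues are the diagonal entries: exp(2*x), exp(2*x) (at a generic point, where coordinate-dependent entries are positive).
2 positive, 0 negative.
(2, 0) - Riemannian (positive definite)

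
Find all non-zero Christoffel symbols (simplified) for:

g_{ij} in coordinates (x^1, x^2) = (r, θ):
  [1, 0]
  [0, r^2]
Using Γ^k_{ij} = (1/2) g^{km} (∂_i g_{mj} + ∂_j g_{mi} - ∂_m g_{ij}); the metric is diagonal, so only the m = k term contributes.
Non-zero symbols (using the symmetry Γ^k_{ij} = Γ^k_{ji}):
Γ^r_{θ θ} = (1/2) g^{rr} (∂_θ g_{rθ} + ∂_θ g_{rθ} - ∂_r g_{θθ}) = (1/2)(1)((0) + (0) - (2*r)) = -r
Γ^θ_{r θ} = (1/2) g^{θθ} (∂_r g_{θθ} + ∂_θ g_{θr} - ∂_θ g_{rθ}) = (1/2)(1/r^2)((2*r) + (0) - (0)) = 1/r
All other Christoffel symbols are zero.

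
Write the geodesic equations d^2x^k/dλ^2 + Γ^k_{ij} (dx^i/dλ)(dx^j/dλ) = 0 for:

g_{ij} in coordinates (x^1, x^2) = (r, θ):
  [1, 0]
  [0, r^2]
Geodesic equation: d^2x^k/dλ^2 + Γ^k_{ij} (dx^i/dλ)(dx^j/dλ) = 0.
Non-zero Christoffel symbols:
Γ^r_{θ θ} = -r
Γ^θ_{r θ} = 1/r
Substituting (the symmetric pair Γ^k_{ij}, Γ^k_{ji} combines into a factor 2):
d^2r/dλ^2 - r (dθ/dλ)^2 = 0
d^2θ/dλ^2 + (2/r) (dr/dλ)(dθ/dλ) = 0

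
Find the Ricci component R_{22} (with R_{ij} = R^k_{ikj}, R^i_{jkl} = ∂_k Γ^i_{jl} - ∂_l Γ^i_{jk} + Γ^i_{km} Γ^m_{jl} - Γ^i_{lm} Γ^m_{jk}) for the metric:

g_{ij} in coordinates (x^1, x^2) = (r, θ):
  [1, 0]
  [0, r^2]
Non-zero Christoffel symbols (Γ^k_{ij} = Γ^k_{ji}):
Γ^r_{θ θ} = -r
Γ^θ_{r θ} = 1/r
R^r_{θ r θ} = ∂_r Γ^r_{θ θ} - ∂_θ Γ^r_{θ r} + Γ^r_{r m} Γ^m_{θ θ} - Γ^r_{θ m} Γ^m_{θ r}
  = (-1) - (0) + (0) - (-1) = 0
R^θ_{θ θ θ} = 0 (a repeated index in an antisymmetric pair)
R_{θθ} = R^r_{θ r θ} + R^θ_{θ θ θ} = (0) + (0) = 0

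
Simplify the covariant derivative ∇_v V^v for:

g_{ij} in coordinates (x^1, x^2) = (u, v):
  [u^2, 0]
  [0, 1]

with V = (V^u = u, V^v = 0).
Non-zero Christoffel symbols:
Γ^u_{u u} = 1/u
∇_v V^v = ∂_v V^v + Γ^v_{v j} V^j
  = (0) + (0)(u) + (0)(0)
  = 0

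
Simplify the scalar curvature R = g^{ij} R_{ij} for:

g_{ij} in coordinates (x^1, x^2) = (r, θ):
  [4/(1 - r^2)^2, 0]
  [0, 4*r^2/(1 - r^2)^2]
Non-zero Christoffel symbols (Γ^k_{ij} = Γ^k_{ji}):
Γ^r_{r r} = 2*r/(1 - r^2)
Γ^r_{θ θ} = (r^3 + r)/(r^2 - 1)
Γ^θ_{r θ} = (-r^2 - 1)/(r^3 - r)
Ricci tensor (R_{ij} = R^k_{ikj}): R_{rr} = -4/(r^2 - 1)^2, R_{rθ} = 0, R_{θθ} = -4*r^2/(r^2 - 1)^2
Inverse metric: g^{rr} = (1 - r^2)^2/4, g^{θθ} = (1 - r^2)^2/(4*r^2)
R = g^{ij} R_{ij} = ((1 - r^2)^2/4)(-4/(r^2 - 1)^2) + ((1 - r^2)^2/(4*r^2))(-4*r^2/(r^2 - 1)^2) = -2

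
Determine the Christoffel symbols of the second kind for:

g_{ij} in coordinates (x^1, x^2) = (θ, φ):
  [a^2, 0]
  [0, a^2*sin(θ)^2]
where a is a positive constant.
Using Γ^k_{ij} = (1/2) g^{km} (∂_i g_{mj} + ∂_j g_{mi} - ∂_m g_{ij}); the metric is diagonal, so only the m = k term contributes.
Non-zero symbols (using the symmetry Γ^k_{ij} = Γ^k_{ji}):
Γ^θ_{φ φ} = (1/2) g^{θθ} (∂_φ g_{θφ} + ∂_φ g_{θφ} - ∂_θ g_{φφ}) = (1/2)(1/a^2)((0) + (0) - (a^2*sin(2*θ))) = -sin(2*θ)/2
Γ^φ_{θ φ} = (1/2) g^{φφ} (∂_θ g_{φφ} + ∂_φ g_{φθ} - ∂_φ g_{θφ}) = (1/2)(1/(a^2*sin(θ)^2))((a^2*sin(2*θ)) + (0) - (0)) = 1/tan(θ)
All other Christoffel symbols are zero.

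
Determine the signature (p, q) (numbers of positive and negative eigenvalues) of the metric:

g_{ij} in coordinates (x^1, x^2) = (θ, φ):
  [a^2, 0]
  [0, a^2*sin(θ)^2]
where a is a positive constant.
The metric is diagonal, so its eigenvalues are the diagonal entries: a^2, a^2*sin(θ)^2 (at a generic point, where coordinate-dependent entries are positive).
2 positive, 0 negative.
(2, 0) - Riemannian (positive definite)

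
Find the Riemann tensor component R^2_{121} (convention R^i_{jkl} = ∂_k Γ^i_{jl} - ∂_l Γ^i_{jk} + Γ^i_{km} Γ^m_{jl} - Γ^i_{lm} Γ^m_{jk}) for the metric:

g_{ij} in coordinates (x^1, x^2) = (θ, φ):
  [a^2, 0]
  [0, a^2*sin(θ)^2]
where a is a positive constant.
Non-zero Christoffel symbols (Γ^k_{ij} = Γ^k_{ji}):
Γ^θ_{φ φ} = -sin(2*θ)/2
Γ^φ_{θ φ} = 1/tan(θ)
R^φ_{θ φ θ} = ∂_φ Γ^φ_{θ θ} - ∂_θ Γ^φ_{θ φ} + Γ^φ_{φ m} Γ^m_{θ θ} - Γ^φ_{θ m} Γ^m_{θ φ}
  = (0) - (-1/sin(θ)^2) + (0) - (1/tan(θ)^2) = 1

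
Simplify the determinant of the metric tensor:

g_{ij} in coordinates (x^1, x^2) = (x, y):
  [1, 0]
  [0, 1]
For a 2×2 metric: det(g) = g_{11}·g_{22} - g_{12}·g_{21}
= (1)·(1) - (0)·(0)
= 1 - 0
det(g) = 1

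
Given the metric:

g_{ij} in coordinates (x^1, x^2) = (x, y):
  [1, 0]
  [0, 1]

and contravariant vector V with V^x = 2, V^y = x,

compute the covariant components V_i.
V_i = g_{ij} V^j:
V_x = (1)(2) + (0)(x) = 2
V_y = (0)(2) + (1)(x) = x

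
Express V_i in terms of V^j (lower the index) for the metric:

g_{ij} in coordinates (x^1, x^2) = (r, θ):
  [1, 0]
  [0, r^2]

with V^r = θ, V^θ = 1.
V_i = g_{ij} V^j:
V_r = (1)(θ) + (0)(1) = θ
V_θ = (0)(θ) + (r^2)(1) = r^2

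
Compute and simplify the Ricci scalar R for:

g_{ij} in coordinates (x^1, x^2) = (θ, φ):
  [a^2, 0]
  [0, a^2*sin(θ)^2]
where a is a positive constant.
Non-zero Christoffel symbols (Γ^k_{ij} = Γ^k_{ji}):
Γ^θ_{φ φ} = -sin(2*θ)/2
Γ^φ_{θ φ} = 1/tan(θ)
Ricci tensor (R_{ij} = R^k_{ikj}): R_{θθ} = 1, R_{θφ} = 0, R_{φφ} = sin(θ)^2
Inverse metric: g^{θθ} = 1/a^2, g^{φφ} = 1/(a^2*sin(θ)^2)
R = g^{ij} R_{ij} = (1/a^2)(1) + (1/(a^2*sin(θ)^2))(sin(θ)^2) = 2/a^2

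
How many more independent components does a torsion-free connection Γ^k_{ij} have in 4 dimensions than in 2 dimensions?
Independent components in n dimensions: n × n(n+1)/2 = n^2(n+1)/2.
4D: 4 × 10 = 40
2D: 2 × 3 = 6
Difference = 40 - 6 = 34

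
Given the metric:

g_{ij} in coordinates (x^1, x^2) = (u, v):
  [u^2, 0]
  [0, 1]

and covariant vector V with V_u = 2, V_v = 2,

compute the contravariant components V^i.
Inverse metric (diagonal): g^{uu} = 1/u^2, g^{vv} = 1
V^i = g^{ij} V_j:
V^u = (1/u^2)(2) + (0)(2) = 2/u^2
V^v = (0)(2) + (1)(2) = 2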